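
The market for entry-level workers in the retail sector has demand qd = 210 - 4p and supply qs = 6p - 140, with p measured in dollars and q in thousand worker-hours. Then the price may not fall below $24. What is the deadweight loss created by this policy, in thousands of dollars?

In a free market, 210 - 4p = 6p - 140 gives the equilibrium p* = 35, q* = 70.
The floor of 24 is below the equilibrium price 35, so it is not binding; the market clears at p* = 35, q* = 70.
Since the control does not bind, no trades are prevented and deadweight loss is zero.

0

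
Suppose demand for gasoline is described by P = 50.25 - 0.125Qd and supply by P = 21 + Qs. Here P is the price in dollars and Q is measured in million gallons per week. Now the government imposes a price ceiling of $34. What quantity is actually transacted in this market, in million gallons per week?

13

Rearranging demand gives Qd = 402 - 8P; rearranging supply gives Qs = P - 21. Setting quantity demanded equal to quantity supplied, 402 - 8P = P - 21, gives P* = 47 and Q* = 26.
Since 34 < 47, the ceiling is binding.
At P = 34: Qd = 402 - 8·34 = 130 and Qs = 34 - 21 = 13.
The quantity actually transacted is the short side, supply: 13.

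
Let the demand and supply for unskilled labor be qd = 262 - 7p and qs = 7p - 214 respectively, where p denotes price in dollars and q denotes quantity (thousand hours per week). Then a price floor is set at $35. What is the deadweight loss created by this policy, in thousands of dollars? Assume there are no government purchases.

Equilibrium: 262 - 7p = 7p - 214, so 476 = 14p and p* = 34, q* = 24.
The floor of 35 is above the equilibrium price 34, so it binds.
At p = 35: qd = 262 - 7·35 = 17 and qs = 7·35 - 214 = 31.
Quantity traded falls to 17. At q = 17 the demand price is (262 - 17)/7 = 35 and the supply price is (214 + 17)/7 = 33.
Deadweight loss = ½ · (35 - 33) · (24 - 17) = ½ · 2 · 7 = 7.

7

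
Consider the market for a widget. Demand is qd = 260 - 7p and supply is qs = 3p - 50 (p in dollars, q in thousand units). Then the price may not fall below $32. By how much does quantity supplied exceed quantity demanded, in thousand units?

Equilibrium: 260 - 7p = 3p - 50, so 310 = 10p and p* = 31, q* = 43.
Because the floor (32) lies above the market-clearing price, it is binding.
At p = 32: qd = 260 - 7·32 = 36 and qs = 3·32 - 50 = 46.
Surplus = qs - qd = 46 - 36 = 10.

10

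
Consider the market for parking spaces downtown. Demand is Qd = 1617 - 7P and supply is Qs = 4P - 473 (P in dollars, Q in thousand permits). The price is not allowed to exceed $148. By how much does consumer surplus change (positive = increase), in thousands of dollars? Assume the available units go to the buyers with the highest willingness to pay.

2982

Equilibrium: 1617 - 7P = 4P - 473, so 2090 = 11P and P* = 190, Q* = 287.
The ceiling of 148 is below the equilibrium price 190, so it binds.
At P = 148: Qd = 1617 - 7·148 = 581 and Qs = 4·148 - 473 = 119.
Consumer surplus without the control is ½ · (231 - 190) · 287 = 5883.5.
With the ceiling, 119 units are sold at 148 (assume they go to the highest-value buyers). The demand price at Q = 119 is 214, so CS = ½ · [(231 - 148) + (214 - 148)] · 119 = 8865.5.
Change in consumer surplus = 8865.5 - 5883.5 = 2982.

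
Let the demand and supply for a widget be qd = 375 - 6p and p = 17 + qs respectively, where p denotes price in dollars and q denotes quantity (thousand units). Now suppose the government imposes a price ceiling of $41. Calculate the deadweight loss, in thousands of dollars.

131.25

Rearranging supply gives qs = p - 17. Without the control the market clears where 375 - 6p = p - 17, i.e. p* = 56 and q* = 39.
The ceiling of 41 is below the equilibrium price 56, so it binds.
At p = 41: qd = 375 - 6·41 = 129 and qs = 41 - 17 = 24.
Quantity traded falls to 24. At q = 24 the demand price is (375 - 24)/6 = 58.5 and the supply price is 17 + 24 = 41.
Deadweight loss = ½ · (58.5 - 41) · (39 - 24) = ½ · 17.5 · 15 = 131.25.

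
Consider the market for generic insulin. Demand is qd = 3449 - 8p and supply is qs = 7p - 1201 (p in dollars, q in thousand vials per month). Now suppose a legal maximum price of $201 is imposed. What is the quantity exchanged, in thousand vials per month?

206

Equilibrium: 3449 - 8p = 7p - 1201, so 4650 = 15p and p* = 310, q* = 969.
The ceiling of 201 is below the equilibrium price 310, so it binds.
At p = 201: qd = 3449 - 8·201 = 1841 and qs = 7·201 - 1201 = 206.
The quantity actually transacted is the short side, supply: 206.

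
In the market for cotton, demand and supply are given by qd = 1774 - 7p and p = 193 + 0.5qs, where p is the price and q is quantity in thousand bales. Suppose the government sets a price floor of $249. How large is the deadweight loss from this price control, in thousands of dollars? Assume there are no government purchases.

Rearranging supply gives qs = 2p - 386. Equilibrium: 1774 - 7p = 2p - 386, so 2160 = 9p and p* = 240, q* = 94.
Since 249 > 240, the floor is binding.
At p = 249: qd = 1774 - 7·249 = 31 and qs = 2·249 - 386 = 112.
Quantity traded falls to 31. At q = 31 the demand price is (1774 - 31)/7 = 249 and the supply price is (386 + 31)/2 = 208.5.
Deadweight loss = ½ · (249 - 208.5) · (94 - 31) = ½ · 40.5 · 63 = 1275.75.

1275.75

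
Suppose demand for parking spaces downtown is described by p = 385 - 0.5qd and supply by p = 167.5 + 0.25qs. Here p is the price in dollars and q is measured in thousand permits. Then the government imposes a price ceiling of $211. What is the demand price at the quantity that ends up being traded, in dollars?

Rearranging demand gives qd = 770 - 2p; rearranging supply gives qs = 4p - 670. Without the control the market clears where 770 - 2p = 4p - 670, i.e. p* = 240 and q* = 290.
Since 211 < 240, the ceiling is binding.
At p = 211: qd = 770 - 2·211 = 348 and qs = 4·211 - 670 = 174.
Only 174 units reach the market. On the demand curve, the marginal buyer's willingness to pay at q = 174 is (770 - 174)/2 = 298.

298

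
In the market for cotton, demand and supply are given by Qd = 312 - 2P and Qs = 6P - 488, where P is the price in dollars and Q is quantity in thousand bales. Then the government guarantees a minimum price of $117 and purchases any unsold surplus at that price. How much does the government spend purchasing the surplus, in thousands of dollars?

Setting quantity demanded equal to quantity supplied, 312 - 2P = 6P - 488, gives P* = 100 and Q* = 112.
Because the floor (117) lies above the market-clearing price, it is binding.
At P = 117: Qd = 312 - 2·117 = 78 and Qs = 6·117 - 488 = 214.
Surplus = Qs - Qd = 136.
Government expenditure = surplus × support price = 136 × 117 = 15912.

15912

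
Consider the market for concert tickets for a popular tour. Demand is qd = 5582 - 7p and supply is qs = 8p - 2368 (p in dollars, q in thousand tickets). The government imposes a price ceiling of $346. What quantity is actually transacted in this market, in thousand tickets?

400

Without the control the market clears where 5582 - 7p = 8p - 2368, i.e. p* = 530 and q* = 1872.
Since 346 < 530, the ceiling is binding.
At p = 346: qd = 5582 - 7·346 = 3160 and qs = 8·346 - 2368 = 400.
The quantity actually transacted is the short side, supply: 400.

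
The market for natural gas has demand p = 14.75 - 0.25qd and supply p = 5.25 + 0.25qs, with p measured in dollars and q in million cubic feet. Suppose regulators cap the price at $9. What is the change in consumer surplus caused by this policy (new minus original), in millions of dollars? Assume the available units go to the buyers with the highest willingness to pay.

Rearranging demand gives qd = 59 - 4p; rearranging supply gives qs = 4p - 21. Without the control the market clears where 59 - 4p = 4p - 21, i.e. p* = 10 and q* = 19.
Since 9 < 10, the ceiling is binding.
At p = 9: qd = 59 - 4·9 = 23 and qs = 4·9 - 21 = 15.
Consumer surplus without the control is ½ · (14.75 - 10) · 19 = 45.125.
With the ceiling, 15 units are sold at 9 (assume they go to the highest-value buyers). The demand price at q = 15 is 11, so CS = ½ · [(14.75 - 9) + (11 - 9)] · 15 = 58.125.
Change in consumer surplus = 58.125 - 45.125 = 13.

13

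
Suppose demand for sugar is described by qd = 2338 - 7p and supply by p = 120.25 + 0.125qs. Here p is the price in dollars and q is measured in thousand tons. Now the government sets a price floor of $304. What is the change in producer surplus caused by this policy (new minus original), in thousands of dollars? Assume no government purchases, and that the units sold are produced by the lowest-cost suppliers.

-3969

Rearranging supply gives qs = 8p - 962. Equilibrium: 2338 - 7p = 8p - 962, so 3300 = 15p and p* = 220, q* = 798.
The floor of 304 is above the equilibrium price 220, so it binds.
At p = 304: qd = 2338 - 7·304 = 210 and qs = 8·304 - 962 = 1470.
Producer surplus without the control is ½ · (220 - 120.25) · 798 = 39800.25.
With the floor, 210 units are sold at 304. The supply price at q = 210 is 146.5, so PS = ½ · [(304 - 120.25) + (304 - 146.5)] · 210 = 35831.25.
Change in producer surplus = 35831.25 - 39800.25 = -3969.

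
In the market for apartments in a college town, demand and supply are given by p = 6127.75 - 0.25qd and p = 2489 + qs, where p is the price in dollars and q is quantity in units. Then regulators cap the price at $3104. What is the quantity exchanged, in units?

Rearranging demand gives qd = 24511 - 4p; rearranging supply gives qs = p - 2489. Equilibrium: 24511 - 4p = p - 2489, so 27000 = 5p and p* = 5400, q* = 2911.
Because the ceiling (3104) lies below the market-clearing price, it is binding.
At p = 3104: qd = 24511 - 4·3104 = 12095 and qs = 3104 - 2489 = 615.
The quantity actually transacted is the short side, supply: 615.

615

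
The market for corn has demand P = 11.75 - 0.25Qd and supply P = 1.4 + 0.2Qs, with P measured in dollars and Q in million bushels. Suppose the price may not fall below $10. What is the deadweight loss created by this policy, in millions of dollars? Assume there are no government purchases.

Rearranging demand gives Qd = 47 - 4P; rearranging supply gives Qs = 5P - 7. Setting quantity demanded equal to quantity supplied, 47 - 4P = 5P - 7, gives P* = 6 and Q* = 23.
Since 10 > 6, the floor is binding.
At P = 10: Qd = 47 - 4·10 = 7 and Qs = 5·10 - 7 = 43.
Quantity traded falls to 7. At Q = 7 the demand price is (47 - 7)/4 = 10 and the supply price is (7 + 7)/5 = 2.8.
Deadweight loss = ½ · (10 - 2.8) · (23 - 7) = ½ · 7.2 · 16 = 57.6.

57.6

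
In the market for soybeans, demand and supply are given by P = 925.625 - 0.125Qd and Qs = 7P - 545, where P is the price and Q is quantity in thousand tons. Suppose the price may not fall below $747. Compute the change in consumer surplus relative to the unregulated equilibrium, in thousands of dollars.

-498449

Rearranging demand gives Qd = 7405 - 8P. Without the control the market clears where 7405 - 8P = 7P - 545, i.e. P* = 530 and Q* = 3165.
Because the floor (747) lies above the market-clearing price, it is binding.
At P = 747: Qd = 7405 - 8·747 = 1429 and Qs = 7·747 - 545 = 4684.
Consumer surplus without the control is ½ · (925.625 - 530) · 3165 = 626076.5625.
With the floor, consumers buy 1429 units at 747, so CS = ½ · (925.625 - 747) · 1429 = 127627.5625.
Change in consumer surplus = 127627.5625 - 626076.5625 = -498449.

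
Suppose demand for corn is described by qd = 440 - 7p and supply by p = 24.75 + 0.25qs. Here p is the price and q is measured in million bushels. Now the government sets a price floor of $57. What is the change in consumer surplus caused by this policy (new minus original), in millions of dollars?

Rearranging supply gives qs = 4p - 99. Without the control the market clears where 440 - 7p = 4p - 99, i.e. p* = 49 and q* = 97.
Because the floor (57) lies above the market-clearing price, it is binding.
At p = 57: qd = 440 - 7·57 = 41 and qs = 4·57 - 99 = 129.
Consumer surplus without the control is ½ · (440/7 - 49) · 97 = 9409/14.
With the floor, consumers buy 41 units at 57, so CS = ½ · (440/7 - 57) · 41 = 1681/14.
Change in consumer surplus = 1681/14 - 9409/14 = -552.

-552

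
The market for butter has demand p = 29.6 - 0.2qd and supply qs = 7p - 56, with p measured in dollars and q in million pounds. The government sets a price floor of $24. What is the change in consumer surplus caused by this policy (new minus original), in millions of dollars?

-318.5

Rearranging demand gives qd = 148 - 5p. In a free market, 148 - 5p = 7p - 56 gives the equilibrium p* = 17, q* = 63.
Because the floor (24) lies above the market-clearing price, it is binding.
At p = 24: qd = 148 - 5·24 = 28 and qs = 7·24 - 56 = 112.
Consumer surplus without the control is ½ · (29.6 - 17) · 63 = 396.9.
With the floor, consumers buy 28 units at 24, so CS = ½ · (29.6 - 24) · 28 = 78.4.
Change in consumer surplus = 78.4 - 396.9 = -318.5.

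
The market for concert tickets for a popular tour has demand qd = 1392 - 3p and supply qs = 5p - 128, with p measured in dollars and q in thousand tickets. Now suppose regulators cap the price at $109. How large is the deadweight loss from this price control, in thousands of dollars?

Setting quantity demanded equal to quantity supplied, 1392 - 3p = 5p - 128, gives p* = 190 and q* = 822.
The ceiling of 109 is below the equilibrium price 190, so it binds.
At p = 109: qd = 1392 - 3·109 = 1065 and qs = 5·109 - 128 = 417.
Quantity traded falls to 417. At q = 417 the demand price is (1392 - 417)/3 = 325 and the supply price is (128 + 417)/5 = 109.
Deadweight loss = ½ · (325 - 109) · (822 - 417) = ½ · 216 · 405 = 43740.

43740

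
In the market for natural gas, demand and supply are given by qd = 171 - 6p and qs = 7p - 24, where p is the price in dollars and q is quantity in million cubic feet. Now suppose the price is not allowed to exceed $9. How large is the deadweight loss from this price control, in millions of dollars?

273

Setting quantity demanded equal to quantity supplied, 171 - 6p = 7p - 24, gives p* = 15 and q* = 81.
The ceiling of 9 is below the equilibrium price 15, so it binds.
At p = 9: qd = 171 - 6·9 = 117 and qs = 7·9 - 24 = 39.
Quantity traded falls to 39. At q = 39 the demand price is (171 - 39)/6 = 22 and the supply price is (24 + 39)/7 = 9.
Deadweight loss = ½ · (22 - 9) · (81 - 39) = ½ · 13 · 42 = 273.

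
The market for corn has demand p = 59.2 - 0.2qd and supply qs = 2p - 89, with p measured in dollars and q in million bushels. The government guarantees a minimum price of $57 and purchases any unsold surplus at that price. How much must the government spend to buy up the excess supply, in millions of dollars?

798

Rearranging demand gives qd = 296 - 5p. Equilibrium: 296 - 5p = 2p - 89, so 385 = 7p and p* = 55, q* = 21.
Because the floor (57) lies above the market-clearing price, it is binding.
At p = 57: qd = 296 - 5·57 = 11 and qs = 2·57 - 89 = 25.
Surplus = qs - qd = 14.
Government expenditure = surplus × support price = 14 × 57 = 798.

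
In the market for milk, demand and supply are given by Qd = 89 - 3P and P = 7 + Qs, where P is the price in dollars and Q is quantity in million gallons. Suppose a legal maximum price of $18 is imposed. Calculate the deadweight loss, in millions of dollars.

Rearranging supply gives Qs = P - 7. In a free market, 89 - 3P = P - 7 gives the equilibrium P* = 24, Q* = 17.
The ceiling of 18 is below the equilibrium price 24, so it binds.
At P = 18: Qd = 89 - 3·18 = 35 and Qs = 18 - 7 = 11.
Quantity traded falls to 11. At Q = 11 the demand price is (89 - 11)/3 = 26 and the supply price is 7 + 11 = 18.
Deadweight loss = ½ · (26 - 18) · (17 - 11) = ½ · 8 · 6 = 24.

24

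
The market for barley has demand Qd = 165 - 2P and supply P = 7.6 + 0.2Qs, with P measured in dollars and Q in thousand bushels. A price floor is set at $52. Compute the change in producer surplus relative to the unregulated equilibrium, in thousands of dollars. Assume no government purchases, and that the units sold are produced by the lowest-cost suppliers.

1191.4

Rearranging supply gives Qs = 5P - 38. Without the control the market clears where 165 - 2P = 5P - 38, i.e. P* = 29 and Q* = 107.
Because the floor (52) lies above the market-clearing price, it is binding.
At P = 52: Qd = 165 - 2·52 = 61 and Qs = 5·52 - 38 = 222.
Producer surplus without the control is ½ · (29 - 7.6) · 107 = 1144.9.
With the floor, 61 units are sold at 52. The supply price at Q = 61 is 19.8, so PS = ½ · [(52 - 7.6) + (52 - 19.8)] · 61 = 2336.3.
Change in producer surplus = 2336.3 - 1144.9 = 1191.4.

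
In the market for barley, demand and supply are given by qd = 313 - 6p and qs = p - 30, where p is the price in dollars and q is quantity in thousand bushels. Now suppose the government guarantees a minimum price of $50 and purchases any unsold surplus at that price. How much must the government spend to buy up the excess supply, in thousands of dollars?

Setting quantity demanded equal to quantity supplied, 313 - 6p = p - 30, gives p* = 49 and q* = 19.
Since 50 > 49, the floor is binding.
At p = 50: qd = 313 - 6·50 = 13 and qs = 50 - 30 = 20.
Surplus = qs - qd = 7.
Government expenditure = surplus × support price = 7 × 50 = 350.

350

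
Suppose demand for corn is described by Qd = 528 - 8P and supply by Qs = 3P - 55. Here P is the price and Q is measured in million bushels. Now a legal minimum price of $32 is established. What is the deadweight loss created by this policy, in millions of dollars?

Setting quantity demanded equal to quantity supplied, 528 - 8P = 3P - 55, gives P* = 53 and Q* = 104.
Since 32 is below P* = 53, the floor does not bind and the free-market outcome prevails.
Since the control does not bind, no trades are prevented and deadweight loss is zero.

0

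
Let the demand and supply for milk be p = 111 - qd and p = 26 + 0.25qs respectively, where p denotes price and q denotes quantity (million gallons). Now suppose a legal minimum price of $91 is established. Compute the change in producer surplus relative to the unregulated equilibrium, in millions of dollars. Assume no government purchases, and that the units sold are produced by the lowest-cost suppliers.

Rearranging demand gives qd = 111 - p; rearranging supply gives qs = 4p - 104. Equilibrium: 111 - p = 4p - 104, so 215 = 5p and p* = 43, q* = 68.
The floor of 91 is above the equilibrium price 43, so it binds.
At p = 91: qd = 111 - 91 = 20 and qs = 4·91 - 104 = 260.
Producer surplus without the control is ½ · (43 - 26) · 68 = 578.
With the floor, 20 units are sold at 91. The supply price at q = 20 is 31, so PS = ½ · [(91 - 26) + (91 - 31)] · 20 = 1250.
Change in producer surplus = 1250 - 578 = 672.

672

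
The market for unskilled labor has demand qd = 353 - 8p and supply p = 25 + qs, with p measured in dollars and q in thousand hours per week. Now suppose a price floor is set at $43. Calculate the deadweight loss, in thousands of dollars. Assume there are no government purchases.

Rearranging supply gives qs = p - 25. Setting quantity demanded equal to quantity supplied, 353 - 8p = p - 25, gives p* = 42 and q* = 17.
Because the floor (43) lies above the market-clearing price, it is binding.
At p = 43: qd = 353 - 8·43 = 9 and qs = 43 - 25 = 18.
Quantity traded falls to 9. At q = 9 the demand price is (353 - 9)/8 = 43 and the supply price is 25 + 9 = 34.
Deadweight loss = ½ · (43 - 34) · (17 - 9) = ½ · 9 · 8 = 36.

36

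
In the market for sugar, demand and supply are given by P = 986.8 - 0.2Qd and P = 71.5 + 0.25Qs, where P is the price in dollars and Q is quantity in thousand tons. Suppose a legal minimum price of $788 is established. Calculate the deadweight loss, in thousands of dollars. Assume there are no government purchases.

Rearranging demand gives Qd = 4934 - 5P; rearranging supply gives Qs = 4P - 286. Without the control the market clears where 4934 - 5P = 4P - 286, i.e. P* = 580 and Q* = 2034.
Since 788 > 580, the floor is binding.
At P = 788: Qd = 4934 - 5·788 = 994 and Qs = 4·788 - 286 = 2866.
Quantity traded falls to 994. At Q = 994 the demand price is (4934 - 994)/5 = 788 and the supply price is (286 + 994)/4 = 320.
Deadweight loss = ½ · (788 - 320) · (2034 - 994) = ½ · 468 · 1040 = 243360.

243360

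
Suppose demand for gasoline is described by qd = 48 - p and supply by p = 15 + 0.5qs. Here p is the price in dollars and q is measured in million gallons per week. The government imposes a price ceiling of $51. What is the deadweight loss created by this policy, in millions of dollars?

Rearranging supply gives qs = 2p - 30. Setting quantity demanded equal to quantity supplied, 48 - p = 2p - 30, gives p* = 26 and q* = 22.
The ceiling of 51 is above the equilibrium price 26, so it is not binding; the market clears at p* = 26, q* = 22.
Since the control does not bind, no trades are prevented and deadweight loss is zero.

0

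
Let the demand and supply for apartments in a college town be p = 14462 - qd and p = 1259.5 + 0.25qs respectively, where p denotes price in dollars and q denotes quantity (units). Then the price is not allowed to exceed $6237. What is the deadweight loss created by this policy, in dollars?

Rearranging demand gives qd = 14462 - p; rearranging supply gives qs = 4p - 5038. Equilibrium: 14462 - p = 4p - 5038, so 19500 = 5p and p* = 3900, q* = 10562.
Since 6237 is above p* = 3900, the ceiling does not bind and the free-market outcome prevails.
Since the control does not bind, no trades are prevented and deadweight loss is zero.

0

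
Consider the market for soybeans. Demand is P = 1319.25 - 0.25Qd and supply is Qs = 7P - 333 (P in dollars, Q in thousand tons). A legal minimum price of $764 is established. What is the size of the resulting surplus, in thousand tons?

2794

Rearranging demand gives Qd = 5277 - 4P. Without the control the market clears where 5277 - 4P = 7P - 333, i.e. P* = 510 and Q* = 3237.
Since 764 > 510, the floor is binding.
At P = 764: Qd = 5277 - 4·764 = 2221 and Qs = 7·764 - 333 = 5015.
Surplus = Qs - Qd = 5015 - 2221 = 2794.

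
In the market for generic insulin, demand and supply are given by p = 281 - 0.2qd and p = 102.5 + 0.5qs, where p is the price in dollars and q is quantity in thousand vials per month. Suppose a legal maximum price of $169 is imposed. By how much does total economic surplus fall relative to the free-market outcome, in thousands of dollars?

Rearranging demand gives qd = 1405 - 5p; rearranging supply gives qs = 2p - 205. Without the control the market clears where 1405 - 5p = 2p - 205, i.e. p* = 230 and q* = 255.
The ceiling of 169 is below the equilibrium price 230, so it binds.
At p = 169: qd = 1405 - 5·169 = 560 and qs = 2·169 - 205 = 133.
Quantity traded falls to 133. At q = 133 the demand price is (1405 - 133)/5 = 254.4 and the supply price is (205 + 133)/2 = 169.
Deadweight loss = ½ · (254.4 - 169) · (255 - 133) = ½ · 85.4 · 122 = 5209.4.

5209.4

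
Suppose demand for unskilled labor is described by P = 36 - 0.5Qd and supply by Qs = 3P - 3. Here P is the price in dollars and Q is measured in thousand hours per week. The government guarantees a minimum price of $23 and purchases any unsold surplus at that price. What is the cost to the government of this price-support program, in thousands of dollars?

920

Rearranging demand gives Qd = 72 - 2P. Equilibrium: 72 - 2P = 3P - 3, so 75 = 5P and P* = 15, Q* = 42.
The floor of 23 is above the equilibrium price 15, so it binds.
At P = 23: Qd = 72 - 2·23 = 26 and Qs = 3·23 - 3 = 66.
Surplus = Qs - Qd = 40.
Government expenditure = surplus × support price = 40 × 23 = 920.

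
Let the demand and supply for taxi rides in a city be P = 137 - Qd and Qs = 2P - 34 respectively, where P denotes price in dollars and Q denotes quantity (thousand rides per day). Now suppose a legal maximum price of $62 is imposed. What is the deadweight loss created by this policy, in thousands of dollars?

0

Rearranging demand gives Qd = 137 - P. In a free market, 137 - P = 2P - 34 gives the equilibrium P* = 57, Q* = 80.
Since 62 is above P* = 57, the ceiling does not bind and the free-market outcome prevails.
Since the control does not bind, no trades are prevented and deadweight loss is zero.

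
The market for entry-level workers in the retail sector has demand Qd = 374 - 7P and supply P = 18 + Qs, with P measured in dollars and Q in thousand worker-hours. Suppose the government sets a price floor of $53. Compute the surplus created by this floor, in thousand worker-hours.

32

Rearranging supply gives Qs = P - 18. In a free market, 374 - 7P = P - 18 gives the equilibrium P* = 49, Q* = 31.
The floor of 53 is above the equilibrium price 49, so it binds.
At P = 53: Qd = 374 - 7·53 = 3 and Qs = 53 - 18 = 35.
Surplus = Qs - Qd = 35 - 3 = 32.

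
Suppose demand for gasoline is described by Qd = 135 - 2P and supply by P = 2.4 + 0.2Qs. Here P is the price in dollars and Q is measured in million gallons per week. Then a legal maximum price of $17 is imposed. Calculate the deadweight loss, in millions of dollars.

Rearranging supply gives Qs = 5P - 12. Without the control the market clears where 135 - 2P = 5P - 12, i.e. P* = 21 and Q* = 93.
The ceiling of 17 is below the equilibrium price 21, so it binds.
At P = 17: Qd = 135 - 2·17 = 101 and Qs = 5·17 - 12 = 73.
Quantity traded falls to 73. At Q = 73 the demand price is (135 - 73)/2 = 31 and the supply price is (12 + 73)/5 = 17.
Deadweight loss = ½ · (31 - 17) · (93 - 73) = ½ · 14 · 20 = 140.

140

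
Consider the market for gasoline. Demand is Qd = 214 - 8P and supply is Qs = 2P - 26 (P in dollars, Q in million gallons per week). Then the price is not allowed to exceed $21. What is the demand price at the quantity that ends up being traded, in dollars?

In a free market, 214 - 8P = 2P - 26 gives the equilibrium P* = 24, Q* = 22.
Because the ceiling (21) lies below the market-clearing price, it is binding.
At P = 21: Qd = 214 - 8·21 = 46 and Qs = 2·21 - 26 = 16.
Only 16 units reach the market. On the demand curve, the marginal buyer's willingness to pay at Q = 16 is (214 - 16)/8 = 24.75.

24.75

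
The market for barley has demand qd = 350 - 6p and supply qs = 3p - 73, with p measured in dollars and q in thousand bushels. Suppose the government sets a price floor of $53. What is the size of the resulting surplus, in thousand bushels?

In a free market, 350 - 6p = 3p - 73 gives the equilibrium p* = 47, q* = 68.
The floor of 53 is above the equilibrium price 47, so it binds.
At p = 53: qd = 350 - 6·53 = 32 and qs = 3·53 - 73 = 86.
Surplus = qs - qd = 86 - 32 = 54.

54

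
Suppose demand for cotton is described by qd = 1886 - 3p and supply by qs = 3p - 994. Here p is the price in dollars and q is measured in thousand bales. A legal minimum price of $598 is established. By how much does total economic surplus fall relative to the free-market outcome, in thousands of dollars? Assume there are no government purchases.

In a free market, 1886 - 3p = 3p - 994 gives the equilibrium p* = 480, q* = 446.
Because the floor (598) lies above the market-clearing price, it is binding.
At p = 598: qd = 1886 - 3·598 = 92 and qs = 3·598 - 994 = 800.
Quantity traded falls to 92. At q = 92 the demand price is (1886 - 92)/3 = 598 and the supply price is (994 + 92)/3 = 362.
Deadweight loss = ½ · (598 - 362) · (446 - 92) = ½ · 236 · 354 = 41772.

41772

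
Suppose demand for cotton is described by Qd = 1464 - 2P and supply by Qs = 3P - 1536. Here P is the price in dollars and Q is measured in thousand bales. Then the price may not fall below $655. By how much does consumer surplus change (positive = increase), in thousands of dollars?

-11495

Equilibrium: 1464 - 2P = 3P - 1536, so 3000 = 5P and P* = 600, Q* = 264.
The floor of 655 is above the equilibrium price 600, so it binds.
At P = 655: Qd = 1464 - 2·655 = 154 and Qs = 3·655 - 1536 = 429.
Consumer surplus without the control is ½ · (732 - 600) · 264 = 17424.
With the floor, consumers buy 154 units at 655, so CS = ½ · (732 - 655) · 154 = 5929.
Change in consumer surplus = 5929 - 17424 = -11495.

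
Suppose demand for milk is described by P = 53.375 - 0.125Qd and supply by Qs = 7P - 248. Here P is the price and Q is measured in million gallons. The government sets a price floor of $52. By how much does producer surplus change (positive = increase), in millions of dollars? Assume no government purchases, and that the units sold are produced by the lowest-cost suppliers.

Rearranging demand gives Qd = 427 - 8P. In a free market, 427 - 8P = 7P - 248 gives the equilibrium P* = 45, Q* = 67.
Because the floor (52) lies above the market-clearing price, it is binding.
At P = 52: Qd = 427 - 8·52 = 11 and Qs = 7·52 - 248 = 116.
Producer surplus without the control is ½ · (45 - 248/7) · 67 = 4489/14.
With the floor, 11 units are sold at 52. The supply price at Q = 11 is 37, so PS = ½ · [(52 - 248/7) + (52 - 37)] · 11 = 2431/14.
Change in producer surplus = 2431/14 - 4489/14 = -147.

-147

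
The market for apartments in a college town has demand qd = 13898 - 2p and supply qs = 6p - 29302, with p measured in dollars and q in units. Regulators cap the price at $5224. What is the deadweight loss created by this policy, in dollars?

Setting quantity demanded equal to quantity supplied, 13898 - 2p = 6p - 29302, gives p* = 5400 and q* = 3098.
Since 5224 < 5400, the ceiling is binding.
At p = 5224: qd = 13898 - 2·5224 = 3450 and qs = 6·5224 - 29302 = 2042.
Quantity traded falls to 2042. At q = 2042 the demand price is (13898 - 2042)/2 = 5928 and the supply price is (29302 + 2042)/6 = 5224.
Deadweight loss = ½ · (5928 - 5224) · (3098 - 2042) = ½ · 704 · 1056 = 371712.

371712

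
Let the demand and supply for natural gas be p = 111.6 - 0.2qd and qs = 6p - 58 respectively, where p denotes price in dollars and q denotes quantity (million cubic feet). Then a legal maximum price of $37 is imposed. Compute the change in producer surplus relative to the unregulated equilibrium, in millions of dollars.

-4199

Rearranging demand gives qd = 558 - 5p. Setting quantity demanded equal to quantity supplied, 558 - 5p = 6p - 58, gives p* = 56 and q* = 278.
The ceiling of 37 is below the equilibrium price 56, so it binds.
At p = 37: qd = 558 - 5·37 = 373 and qs = 6·37 - 58 = 164.
Producer surplus without the control is ½ · (56 - 29/3) · 278 = 19321/3.
With the ceiling, producers sell 164 units at 37, so PS = ½ · (37 - 29/3) · 164 = 6724/3.
Change in producer surplus = 6724/3 - 19321/3 = -4199.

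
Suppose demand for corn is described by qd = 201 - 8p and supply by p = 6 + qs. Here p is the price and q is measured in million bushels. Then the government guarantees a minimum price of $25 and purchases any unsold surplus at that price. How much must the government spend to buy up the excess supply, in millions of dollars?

450

Rearranging supply gives qs = p - 6. Without the control the market clears where 201 - 8p = p - 6, i.e. p* = 23 and q* = 17.
Since 25 > 23, the floor is binding.
At p = 25: qd = 201 - 8·25 = 1 and qs = 25 - 6 = 19.
Surplus = qs - qd = 18.
Government expenditure = surplus × support price = 18 × 25 = 450.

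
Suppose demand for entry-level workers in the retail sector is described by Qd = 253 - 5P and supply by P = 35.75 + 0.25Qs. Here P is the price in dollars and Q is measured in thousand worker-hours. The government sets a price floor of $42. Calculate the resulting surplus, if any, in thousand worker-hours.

0

Rearranging supply gives Qs = 4P - 143. In a free market, 253 - 5P = 4P - 143 gives the equilibrium P* = 44, Q* = 33.
The floor of 42 is below the equilibrium price 44, so it is not binding; the market clears at P* = 44, Q* = 33.
Since the control does not bind, there is no surplus.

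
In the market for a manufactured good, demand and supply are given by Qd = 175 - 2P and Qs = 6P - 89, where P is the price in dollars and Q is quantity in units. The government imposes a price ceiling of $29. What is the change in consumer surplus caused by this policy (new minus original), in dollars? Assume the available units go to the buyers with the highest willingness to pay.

196

Setting quantity demanded equal to quantity supplied, 175 - 2P = 6P - 89, gives P* = 33 and Q* = 109.
Since 29 < 33, the ceiling is binding.
At P = 29: Qd = 175 - 2·29 = 117 and Qs = 6·29 - 89 = 85.
Consumer surplus without the control is ½ · (87.5 - 33) · 109 = 2970.25.
With the ceiling, 85 units are sold at 29 (assume they go to the highest-value buyers). The demand price at Q = 85 is 45, so CS = ½ · [(87.5 - 29) + (45 - 29)] · 85 = 3166.25.
Change in consumer surplus = 3166.25 - 2970.25 = 196.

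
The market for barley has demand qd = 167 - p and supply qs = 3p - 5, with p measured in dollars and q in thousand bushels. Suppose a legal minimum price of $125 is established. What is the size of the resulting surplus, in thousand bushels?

328

In a free market, 167 - p = 3p - 5 gives the equilibrium p* = 43, q* = 124.
Because the floor (125) lies above the market-clearing price, it is binding.
At p = 125: qd = 167 - 125 = 42 and qs = 3·125 - 5 = 370.
Surplus = qs - qd = 370 - 42 = 328.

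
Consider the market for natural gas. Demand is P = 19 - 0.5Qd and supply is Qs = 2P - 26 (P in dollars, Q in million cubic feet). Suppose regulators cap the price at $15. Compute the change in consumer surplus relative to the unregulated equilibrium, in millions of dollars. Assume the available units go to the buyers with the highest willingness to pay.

Rearranging demand gives Qd = 38 - 2P. Setting quantity demanded equal to quantity supplied, 38 - 2P = 2P - 26, gives P* = 16 and Q* = 6.
Since 15 < 16, the ceiling is binding.
At P = 15: Qd = 38 - 2·15 = 8 and Qs = 2·15 - 26 = 4.
Consumer surplus without the control is ½ · (19 - 16) · 6 = 9.
With the ceiling, 4 units are sold at 15 (assume they go to the highest-value buyers). The demand price at Q = 4 is 17, so CS = ½ · [(19 - 15) + (17 - 15)] · 4 = 12.
Change in consumer surplus = 12 - 9 = 3.

3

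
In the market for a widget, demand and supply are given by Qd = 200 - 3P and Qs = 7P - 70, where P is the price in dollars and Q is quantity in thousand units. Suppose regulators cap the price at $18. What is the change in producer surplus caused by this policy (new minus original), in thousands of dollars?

In a free market, 200 - 3P = 7P - 70 gives the equilibrium P* = 27, Q* = 119.
Since 18 < 27, the ceiling is binding.
At P = 18: Qd = 200 - 3·18 = 146 and Qs = 7·18 - 70 = 56.
Producer surplus without the control is ½ · (27 - 10) · 119 = 1011.5.
With the ceiling, producers sell 56 units at 18, so PS = ½ · (18 - 10) · 56 = 224.
Change in producer surplus = 224 - 1011.5 = -787.5.

-787.5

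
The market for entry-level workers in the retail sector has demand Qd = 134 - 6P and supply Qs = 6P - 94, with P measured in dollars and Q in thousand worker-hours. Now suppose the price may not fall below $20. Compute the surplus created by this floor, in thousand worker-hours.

Without the control the market clears where 134 - 6P = 6P - 94, i.e. P* = 19 and Q* = 20.
The floor of 20 is above the equilibrium price 19, so it binds.
At P = 20: Qd = 134 - 6·20 = 14 and Qs = 6·20 - 94 = 26.
Surplus = Qs - Qd = 26 - 14 = 12.

12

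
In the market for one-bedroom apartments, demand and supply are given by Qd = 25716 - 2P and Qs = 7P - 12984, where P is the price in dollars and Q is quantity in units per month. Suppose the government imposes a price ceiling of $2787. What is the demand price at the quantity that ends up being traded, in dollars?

9595.5

In a free market, 25716 - 2P = 7P - 12984 gives the equilibrium P* = 4300, Q* = 17116.
The ceiling of 2787 is below the equilibrium price 4300, so it binds.
At P = 2787: Qd = 25716 - 2·2787 = 20142 and Qs = 7·2787 - 12984 = 6525.
Only 6525 units reach the market. On the demand curve, the marginal buyer's willingness to pay at Q = 6525 is (25716 - 6525)/2 = 9595.5.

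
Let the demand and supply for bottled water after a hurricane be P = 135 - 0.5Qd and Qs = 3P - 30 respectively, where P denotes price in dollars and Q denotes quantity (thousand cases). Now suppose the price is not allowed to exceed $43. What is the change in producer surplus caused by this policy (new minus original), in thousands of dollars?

Rearranging demand gives Qd = 270 - 2P. Setting quantity demanded equal to quantity supplied, 270 - 2P = 3P - 30, gives P* = 60 and Q* = 150.
The ceiling of 43 is below the equilibrium price 60, so it binds.
At P = 43: Qd = 270 - 2·43 = 184 and Qs = 3·43 - 30 = 99.
Producer surplus without the control is ½ · (60 - 10) · 150 = 3750.
With the ceiling, producers sell 99 units at 43, so PS = ½ · (43 - 10) · 99 = 1633.5.
Change in producer surplus = 1633.5 - 3750 = -2116.5.

-2116.5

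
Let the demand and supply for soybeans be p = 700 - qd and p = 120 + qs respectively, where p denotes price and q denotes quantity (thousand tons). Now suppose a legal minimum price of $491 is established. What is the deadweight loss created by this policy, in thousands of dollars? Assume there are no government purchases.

Rearranging demand gives qd = 700 - p; rearranging supply gives qs = p - 120. Setting quantity demanded equal to quantity supplied, 700 - p = p - 120, gives p* = 410 and q* = 290.
The floor of 491 is above the equilibrium price 410, so it binds.
At p = 491: qd = 700 - 491 = 209 and qs = 491 - 120 = 371.
Quantity traded falls to 209. At q = 209 the demand price is 700 - 209 = 491 and the supply price is 120 + 209 = 329.
Deadweight loss = ½ · (491 - 329) · (290 - 209) = ½ · 162 · 81 = 6561.

6561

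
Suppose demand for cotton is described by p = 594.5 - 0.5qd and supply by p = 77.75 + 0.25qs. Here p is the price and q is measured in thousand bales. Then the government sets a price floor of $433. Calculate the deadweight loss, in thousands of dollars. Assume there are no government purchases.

50233.5

Rearranging demand gives qd = 1189 - 2p; rearranging supply gives qs = 4p - 311. In a free market, 1189 - 2p = 4p - 311 gives the equilibrium p* = 250, q* = 689.
Since 433 > 250, the floor is binding.
At p = 433: qd = 1189 - 2·433 = 323 and qs = 4·433 - 311 = 1421.
Quantity traded falls to 323. At q = 323 the demand price is (1189 - 323)/2 = 433 and the supply price is (311 + 323)/4 = 158.5.
Deadweight loss = ½ · (433 - 158.5) · (689 - 323) = ½ · 274.5 · 366 = 50233.5.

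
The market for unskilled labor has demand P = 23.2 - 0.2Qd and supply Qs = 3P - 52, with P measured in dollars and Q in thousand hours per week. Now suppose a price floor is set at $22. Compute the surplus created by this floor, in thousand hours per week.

8

Rearranging demand gives Qd = 116 - 5P. In a free market, 116 - 5P = 3P - 52 gives the equilibrium P* = 21, Q* = 11.
Since 22 > 21, the floor is binding.
At P = 22: Qd = 116 - 5·22 = 6 and Qs = 3·22 - 52 = 14.
Surplus = Qs - Qd = 14 - 6 = 8.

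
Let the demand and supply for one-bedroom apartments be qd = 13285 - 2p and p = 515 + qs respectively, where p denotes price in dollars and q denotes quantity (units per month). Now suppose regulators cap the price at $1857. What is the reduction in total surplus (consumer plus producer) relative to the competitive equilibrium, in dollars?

Rearranging supply gives qs = p - 515. Setting quantity demanded equal to quantity supplied, 13285 - 2p = p - 515, gives p* = 4600 and q* = 4085.
Because the ceiling (1857) lies below the market-clearing price, it is binding.
At p = 1857: qd = 13285 - 2·1857 = 9571 and qs = 1857 - 515 = 1342.
Quantity traded falls to 1342. At q = 1342 the demand price is (13285 - 1342)/2 = 5971.5 and the supply price is 515 + 1342 = 1857.
Deadweight loss = ½ · (5971.5 - 1857) · (4085 - 1342) = ½ · 4114.5 · 2743 = 5643036.75.

5643036.75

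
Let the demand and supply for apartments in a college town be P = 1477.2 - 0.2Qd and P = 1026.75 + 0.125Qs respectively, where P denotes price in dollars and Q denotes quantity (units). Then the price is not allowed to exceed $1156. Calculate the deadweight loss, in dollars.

Rearranging demand gives Qd = 7386 - 5P; rearranging supply gives Qs = 8P - 8214. Without the control the market clears where 7386 - 5P = 8P - 8214, i.e. P* = 1200 and Q* = 1386.
Because the ceiling (1156) lies below the market-clearing price, it is binding.
At P = 1156: Qd = 7386 - 5·1156 = 1606 and Qs = 8·1156 - 8214 = 1034.
Quantity traded falls to 1034. At Q = 1034 the demand price is (7386 - 1034)/5 = 1270.4 and the supply price is (8214 + 1034)/8 = 1156.
Deadweight loss = ½ · (1270.4 - 1156) · (1386 - 1034) = ½ · 114.4 · 352 = 20134.4.

20134.4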